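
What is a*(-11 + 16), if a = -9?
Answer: -45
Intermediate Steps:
a*(-11 + 16) = -9*(-11 + 16) = -9*5 = -45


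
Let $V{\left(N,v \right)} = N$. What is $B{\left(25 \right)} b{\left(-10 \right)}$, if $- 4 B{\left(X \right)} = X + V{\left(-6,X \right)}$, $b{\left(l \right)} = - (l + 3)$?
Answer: $- \frac{133}{4} \approx -33.25$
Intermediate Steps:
$b{\left(l \right)} = -3 - l$ ($b{\left(l \right)} = - (3 + l) = -3 - l$)
$B{\left(X \right)} = \frac{3}{2} - \frac{X}{4}$ ($B{\left(X \right)} = - \frac{X - 6}{4} = - \frac{-6 + X}{4} = \frac{3}{2} - \frac{X}{4}$)
$B{\left(25 \right)} b{\left(-10 \right)} = \left(\frac{3}{2} - \frac{25}{4}\right) \left(-3 - -10\right) = \left(\frac{3}{2} - \frac{25}{4}\right) \left(-3 + 10\right) = \left(- \frac{19}{4}\right) 7 = - \frac{133}{4}$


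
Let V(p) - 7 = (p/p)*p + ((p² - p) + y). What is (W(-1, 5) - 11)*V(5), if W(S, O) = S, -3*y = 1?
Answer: -380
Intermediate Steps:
y = -⅓ (y = -⅓*1 = -⅓ ≈ -0.33333)
V(p) = 20/3 + p² (V(p) = 7 + ((p/p)*p + ((p² - p) - ⅓)) = 7 + (1*p + (-⅓ + p² - p)) = 7 + (p + (-⅓ + p² - p)) = 7 + (-⅓ + p²) = 20/3 + p²)
(W(-1, 5) - 11)*V(5) = (-1 - 11)*(20/3 + 5²) = -12*(20/3 + 25) = -12*95/3 = -380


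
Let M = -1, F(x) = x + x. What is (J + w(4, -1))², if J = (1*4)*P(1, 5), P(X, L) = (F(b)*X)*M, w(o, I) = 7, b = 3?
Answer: 289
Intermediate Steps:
F(x) = 2*x
P(X, L) = -6*X (P(X, L) = ((2*3)*X)*(-1) = (6*X)*(-1) = -6*X)
J = -24 (J = (1*4)*(-6*1) = 4*(-6) = -24)
(J + w(4, -1))² = (-24 + 7)² = (-17)² = 289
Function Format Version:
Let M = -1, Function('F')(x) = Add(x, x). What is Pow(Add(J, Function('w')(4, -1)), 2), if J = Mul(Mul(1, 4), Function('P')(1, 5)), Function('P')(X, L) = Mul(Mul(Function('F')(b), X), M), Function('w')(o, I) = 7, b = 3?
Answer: 289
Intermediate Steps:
Function('F')(x) = Mul(2, x)
Function('P')(X, L) = Mul(-6, X) (Function('P')(X, L) = Mul(Mul(Mul(2, 3), X), -1) = Mul(Mul(6, X), -1) = Mul(-6, X))
J = -24 (J = Mul(Mul(1, 4), Mul(-6, 1)) = Mul(4, -6) = -24)
Pow(Add(J, Function('w')(4, -1)), 2) = Pow(Add(-24, 7), 2) = Pow(-17, 2) = 289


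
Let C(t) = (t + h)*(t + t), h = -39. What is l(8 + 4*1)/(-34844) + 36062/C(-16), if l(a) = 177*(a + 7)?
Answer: 156328181/7665680 ≈ 20.393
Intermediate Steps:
C(t) = 2*t*(-39 + t) (C(t) = (t - 39)*(t + t) = (-39 + t)*(2*t) = 2*t*(-39 + t))
l(a) = 1239 + 177*a (l(a) = 177*(7 + a) = 1239 + 177*a)
l(8 + 4*1)/(-34844) + 36062/C(-16) = (1239 + 177*(8 + 4*1))/(-34844) + 36062/((2*(-16)*(-39 - 16))) = (1239 + 177*(8 + 4))*(-1/34844) + 36062/((2*(-16)*(-55))) = (1239 + 177*12)*(-1/34844) + 36062/1760 = (1239 + 2124)*(-1/34844) + 36062*(1/1760) = 3363*(-1/34844) + 18031/880 = -3363/34844 + 18031/880 = 156328181/7665680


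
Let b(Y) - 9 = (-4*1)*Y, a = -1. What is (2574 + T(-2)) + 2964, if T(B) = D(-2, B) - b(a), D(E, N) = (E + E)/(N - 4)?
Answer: 16577/3 ≈ 5525.7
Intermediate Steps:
b(Y) = 9 - 4*Y (b(Y) = 9 + (-4*1)*Y = 9 - 4*Y)
D(E, N) = 2*E/(-4 + N) (D(E, N) = (2*E)/(-4 + N) = 2*E/(-4 + N))
T(B) = -13 - 4/(-4 + B) (T(B) = 2*(-2)/(-4 + B) - (9 - 4*(-1)) = -4/(-4 + B) - (9 + 4) = -4/(-4 + B) - 1*13 = -4/(-4 + B) - 13 = -13 - 4/(-4 + B))
(2574 + T(-2)) + 2964 = (2574 + (48 - 13*(-2))/(-4 - 2)) + 2964 = (2574 + (48 + 26)/(-6)) + 2964 = (2574 - ⅙*74) + 2964 = (2574 - 37/3) + 2964 = 7685/3 + 2964 = 16577/3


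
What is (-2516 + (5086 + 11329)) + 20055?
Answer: 33954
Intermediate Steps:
(-2516 + (5086 + 11329)) + 20055 = (-2516 + 16415) + 20055 = 13899 + 20055 = 33954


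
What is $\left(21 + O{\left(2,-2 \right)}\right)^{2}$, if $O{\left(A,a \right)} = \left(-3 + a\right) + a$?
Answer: $196$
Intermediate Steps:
$O{\left(A,a \right)} = -3 + 2 a$
$\left(21 + O{\left(2,-2 \right)}\right)^{2} = \left(21 + \left(-3 + 2 \left(-2\right)\right)\right)^{2} = \left(21 - 7\right)^{2} = 14^{2} = 196$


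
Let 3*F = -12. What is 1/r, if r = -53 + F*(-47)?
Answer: 1/135 ≈ 0.0074074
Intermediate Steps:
F = -4 (F = (⅓)*(-12) = -4)
r = 135 (r = -53 - 4*(-47) = -53 + 188 = 135)
1/r = 1/135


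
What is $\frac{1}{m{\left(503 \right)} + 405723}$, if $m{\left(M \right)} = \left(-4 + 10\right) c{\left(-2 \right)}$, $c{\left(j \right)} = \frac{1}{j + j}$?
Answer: $\frac{2}{811443} \approx 2.4647 \cdot 10^{-6}$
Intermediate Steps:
$c{\left(j \right)} = \frac{1}{2 j}$
$m{\left(M \right)} = - \frac{3}{2}$ ($m{\left(M \right)} = \left(-4 + 10\right) \frac{1}{2 \left(-2\right)} = 6 \cdot \frac{1}{2} \left(- \frac{1}{2}\right) = 6 \left(- \frac{1}{4}\right) = - \frac{3}{2}$)
$\frac{1}{m{\left(503 \right)} + 405723} = \frac{1}{- \frac{3}{2} + 405723} = \frac{1}{\frac{811443}{2}} = \frac{2}{811443}$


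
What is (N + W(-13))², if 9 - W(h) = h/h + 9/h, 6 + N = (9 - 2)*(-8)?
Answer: 480249/169 ≈ 2841.7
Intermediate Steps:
N = -62 (N = -6 + (9 - 2)*(-8) = -6 + 7*(-8) = -6 - 56 = -62)
W(h) = 8 - 9/h (W(h) = 9 - (h/h + 9/h) = 9 - (1 + 9/h) = 9 + (-1 - 9/h) = 8 - 9/h)
(N + W(-13))² = (-62 + (8 - 9/(-13)))² = (-62 + (8 - 9*(-1/13)))² = (-62 + (8 + 9/13))² = (-62 + 113/13)² = (-693/13)² = 480249/169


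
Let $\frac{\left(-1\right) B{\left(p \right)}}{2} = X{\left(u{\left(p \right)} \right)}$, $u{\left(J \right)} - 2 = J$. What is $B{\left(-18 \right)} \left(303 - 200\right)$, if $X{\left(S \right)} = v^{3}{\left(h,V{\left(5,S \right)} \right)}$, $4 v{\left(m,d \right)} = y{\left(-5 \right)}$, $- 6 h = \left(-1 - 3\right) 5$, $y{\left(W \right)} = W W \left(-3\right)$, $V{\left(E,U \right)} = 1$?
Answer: $\frac{43453125}{32} \approx 1.3579 \cdot 10^{6}$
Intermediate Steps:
$y{\left(W \right)} = - 3 W^{2}$ ($y{\left(W \right)} = W^{2} \left(-3\right) = - 3 W^{2}$)
$h = \frac{10}{3}$ ($h = - \frac{\left(-1 - 3\right) 5}{6} = - \frac{\left(-4\right) 5}{6} = \left(- \frac{1}{6}\right) \left(-20\right) = \frac{10}{3} \approx 3.3333$)
$u{\left(J \right)} = 2 + J$
$v{\left(m,d \right)} = - \frac{75}{4}$ ($v{\left(m,d \right)} = \frac{\left(-3\right) \left(-5\right)^{2}}{4} = \frac{\left(-3\right) 25}{4} = \frac{1}{4} \left(-75\right) = - \frac{75}{4}$)
$X{\left(S \right)} = - \frac{421875}{64}$ ($X{\left(S \right)} = \left(- \frac{75}{4}\right)^{3} = - \frac{421875}{64}$)
$B{\left(p \right)} = \frac{421875}{32}$ ($B{\left(p \right)} = \left(-2\right) \left(- \frac{421875}{64}\right) = \frac{421875}{32}$)
$B{\left(-18 \right)} \left(303 - 200\right) = \frac{421875 \left(303 - 200\right)}{32} = \frac{421875}{32} \cdot 103 = \frac{43453125}{32}$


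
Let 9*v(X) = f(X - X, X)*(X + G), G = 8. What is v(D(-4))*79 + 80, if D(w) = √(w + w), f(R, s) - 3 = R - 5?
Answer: -544/9 - 316*I*√2/9 ≈ -60.444 - 49.655*I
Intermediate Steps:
f(R, s) = -2 + R (f(R, s) = 3 + (R - 5) = 3 + (-5 + R) = -2 + R)
D(w) = √2*√w (D(w) = √(2*w) = √2*√w)
v(X) = -16/9 - 2*X/9 (v(X) = ((-2 + (X - X))*(X + 8))/9 = ((-2 + 0)*(8 + X))/9 = (-2*(8 + X))/9 = (-16 - 2*X)/9 = -16/9 - 2*X/9)
v(D(-4))*79 + 80 = (-16/9 - 2*√2*√(-4)/9)*79 + 80 = (-16/9 - 2*√2*2*I/9)*79 + 80 = (-16/9 - 4*I*√2/9)*79 + 80 = (-1264/9 - 316*I*√2/9) + 80 = -544/9 - 316*I*√2/9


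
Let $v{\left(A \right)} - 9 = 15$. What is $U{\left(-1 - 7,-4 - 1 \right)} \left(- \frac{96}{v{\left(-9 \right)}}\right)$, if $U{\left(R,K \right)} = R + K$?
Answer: $52$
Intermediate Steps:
$v{\left(A \right)} = 24$ ($v{\left(A \right)} = 9 + 15 = 24$)
$U{\left(R,K \right)} = K + R$
$U{\left(-1 - 7,-4 - 1 \right)} \left(- \frac{96}{v{\left(-9 \right)}}\right) = \left(\left(-4 - 1\right) - 8\right) \left(- \frac{96}{24}\right) = \left(-5 - 8\right) \left(\left(-96\right) \frac{1}{24}\right) = \left(-5 - 8\right) \left(-4\right) = \left(-13\right) \left(-4\right) = 52$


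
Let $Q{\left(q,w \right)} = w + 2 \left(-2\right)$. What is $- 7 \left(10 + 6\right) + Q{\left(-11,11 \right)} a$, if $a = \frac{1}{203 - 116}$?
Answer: $- \frac{9737}{87} \approx -111.92$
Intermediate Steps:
$Q{\left(q,w \right)} = -4 + w$ ($Q{\left(q,w \right)} = w - 4 = -4 + w$)
$a = \frac{1}{87} \approx 0.011494$
$- 7 \left(10 + 6\right) + Q{\left(-11,11 \right)} a = - 7 \left(10 + 6\right) + \left(-4 + 11\right) \frac{1}{87} = \left(-7\right) 16 + 7 \cdot \frac{1}{87} = -112 + \frac{7}{87} = - \frac{9737}{87}$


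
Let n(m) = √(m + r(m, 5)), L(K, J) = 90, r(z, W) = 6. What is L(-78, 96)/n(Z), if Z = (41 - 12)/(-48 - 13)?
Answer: 90*√20557/337 ≈ 38.291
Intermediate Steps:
Z = -29/61 (Z = 29/(-61) = 29*(-1/61) = -29/61 ≈ -0.47541)
n(m) = √(6 + m) (n(m) = √(m + 6) = √(6 + m))
L(-78, 96)/n(Z) = 90/(√(6 - 29/61)) = 90/(√(337/61)) = 90/((√20557/61)) = 90*(√20557/337) = 90*√20557/337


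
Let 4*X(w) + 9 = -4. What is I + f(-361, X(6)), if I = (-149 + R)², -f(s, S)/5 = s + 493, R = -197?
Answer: 119056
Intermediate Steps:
X(w) = -13/4 (X(w) = -9/4 + (¼)*(-4) = -9/4 - 1 = -13/4)
f(s, S) = -2465 - 5*s (f(s, S) = -5*(s + 493) = -5*(493 + s) = -2465 - 5*s)
I = 119716 (I = (-149 - 197)² = (-346)² = 119716)
I + f(-361, X(6)) = 119716 + (-2465 - 5*(-361)) = 119716 + (-2465 + 1805) = 119716 - 660 = 119056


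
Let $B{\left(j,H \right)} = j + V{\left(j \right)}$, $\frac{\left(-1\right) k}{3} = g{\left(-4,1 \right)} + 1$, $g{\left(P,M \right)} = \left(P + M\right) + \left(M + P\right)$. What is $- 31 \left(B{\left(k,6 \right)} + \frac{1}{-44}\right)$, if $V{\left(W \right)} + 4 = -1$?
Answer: $- \frac{13609}{44} \approx -309.3$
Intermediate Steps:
$g{\left(P,M \right)} = 2 M + 2 P$ ($g{\left(P,M \right)} = \left(M + P\right) + \left(M + P\right) = 2 M + 2 P$)
$V{\left(W \right)} = -5$ ($V{\left(W \right)} = -4 - 1 = -5$)
$k = 15$ ($k = - 3 \left(\left(2 \cdot 1 + 2 \left(-4\right)\right) + 1\right) = - 3 \left(\left(2 - 8\right) + 1\right) = - 3 \left(-6 + 1\right) = \left(-3\right) \left(-5\right) = 15$)
$B{\left(j,H \right)} = -5 + j$ ($B{\left(j,H \right)} = j - 5 = -5 + j$)
$- 31 \left(B{\left(k,6 \right)} + \frac{1}{-44}\right) = - 31 \left(\left(-5 + 15\right) + \frac{1}{-44}\right) = - 31 \left(10 - \frac{1}{44}\right) = \left(-31\right) \frac{439}{44} = - \frac{13609}{44}$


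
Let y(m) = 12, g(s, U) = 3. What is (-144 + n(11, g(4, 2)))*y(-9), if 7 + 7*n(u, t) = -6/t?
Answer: -12204/7 ≈ -1743.4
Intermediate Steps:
n(u, t) = -1 - 6/(7*t) (n(u, t) = -1 + (-6/t)/7 = -1 - 6/(7*t))
(-144 + n(11, g(4, 2)))*y(-9) = (-144 + (-6/7 - 1*3)/3)*12 = (-144 + (-6/7 - 3)/3)*12 = (-144 + (⅓)*(-27/7))*12 = (-144 - 9/7)*12 = -1017/7*12 = -12204/7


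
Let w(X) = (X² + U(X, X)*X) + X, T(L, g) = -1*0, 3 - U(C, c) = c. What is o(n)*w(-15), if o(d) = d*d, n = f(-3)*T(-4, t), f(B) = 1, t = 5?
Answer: 0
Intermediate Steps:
U(C, c) = 3 - c
T(L, g) = 0
n = 0 (n = 1*0 = 0)
w(X) = X + X² + X*(3 - X) (w(X) = (X² + (3 - X)*X) + X = (X² + X*(3 - X)) + X = X + X² + X*(3 - X))
o(d) = d²
o(n)*w(-15) = 0²*(4*(-15)) = 0*(-60) = 0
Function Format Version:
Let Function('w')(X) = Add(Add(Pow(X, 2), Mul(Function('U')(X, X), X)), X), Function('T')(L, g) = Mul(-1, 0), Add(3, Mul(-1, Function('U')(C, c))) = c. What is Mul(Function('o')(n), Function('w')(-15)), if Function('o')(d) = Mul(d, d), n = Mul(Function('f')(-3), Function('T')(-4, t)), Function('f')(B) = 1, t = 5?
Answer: 0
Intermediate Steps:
Function('U')(C, c) = Add(3, Mul(-1, c))
Function('T')(L, g) = 0
n = 0 (n = Mul(1, 0) = 0)
Function('w')(X) = Add(X, Pow(X, 2), Mul(X, Add(3, Mul(-1, X)))) (Function('w')(X) = Add(Add(Pow(X, 2), Mul(Add(3, Mul(-1, X)), X)), X) = Add(Add(Pow(X, 2), Mul(X, Add(3, Mul(-1, X)))), X) = Add(X, Pow(X, 2), Mul(X, Add(3, Mul(-1, X)))))
Function('o')(d) = Pow(d, 2)
Mul(Function('o')(n), Function('w')(-15)) = Mul(Pow(0, 2), Mul(4, -15)) = Mul(0, -60) = 0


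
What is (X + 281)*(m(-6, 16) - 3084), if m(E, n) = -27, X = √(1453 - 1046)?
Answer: -874191 - 3111*√407 ≈ -9.3695e+5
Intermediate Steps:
X = √407 ≈ 20.174
(X + 281)*(m(-6, 16) - 3084) = (√407 + 281)*(-27 - 3084) = (281 + √407)*(-3111) = -874191 - 3111*√407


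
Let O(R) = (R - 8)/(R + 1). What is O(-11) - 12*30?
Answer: -3581/10 ≈ -358.10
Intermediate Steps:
O(R) = (-8 + R)/(1 + R)
O(-11) - 12*30 = (-8 - 11)/(1 - 11) - 12*30 = -19/(-10) - 360 = -⅒*(-19) - 360 = 19/10 - 360 = -3581/10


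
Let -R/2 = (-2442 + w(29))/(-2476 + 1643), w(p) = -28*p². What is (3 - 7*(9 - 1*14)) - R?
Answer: 83634/833 ≈ 100.40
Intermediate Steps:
R = -51980/833 (R = -2*(-2442 - 28*29²)/(-2476 + 1643) = -2*(-2442 - 28*841)/(-833) = -2*(-2442 - 23548)*(-1)/833 = -(-51980)*(-1)/833 = -2*25990/833 = -51980/833 ≈ -62.401)
(3 - 7*(9 - 1*14)) - R = (3 - 7*(9 - 1*14)) - 1*(-51980/833) = (3 - 7*(9 - 14)) + 51980/833 = (3 - 7*(-5)) + 51980/833 = (3 + 35) + 51980/833 = 38 + 51980/833 = 83634/833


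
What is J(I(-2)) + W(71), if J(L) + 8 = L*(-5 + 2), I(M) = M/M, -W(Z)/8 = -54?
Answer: 421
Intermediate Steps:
W(Z) = 432 (W(Z) = -8*(-54) = 432)
I(M) = 1
J(L) = -8 - 3*L (J(L) = -8 + L*(-5 + 2) = -8 + L*(-3) = -8 - 3*L)
J(I(-2)) + W(71) = (-8 - 3*1) + 432 = (-8 - 3) + 432 = -11 + 432 = 421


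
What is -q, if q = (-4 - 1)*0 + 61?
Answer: -61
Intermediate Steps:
q = 61 (q = -5*0 + 61 = 0 + 61 = 61)
-q = -1*61 = -61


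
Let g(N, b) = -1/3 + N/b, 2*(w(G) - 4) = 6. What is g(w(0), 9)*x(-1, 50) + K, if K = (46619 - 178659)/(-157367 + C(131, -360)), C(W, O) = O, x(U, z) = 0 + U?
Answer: 557452/1419543 ≈ 0.39270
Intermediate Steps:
w(G) = 7 (w(G) = 4 + (½)*6 = 4 + 3 = 7)
x(U, z) = U
g(N, b) = -⅓ + N/b (g(N, b) = -1*⅓ + N/b = -⅓ + N/b)
K = 132040/157727 (K = (46619 - 178659)/(-157367 - 360) = -132040/(-157727) = -132040*(-1/157727) = 132040/157727 ≈ 0.83714)
g(w(0), 9)*x(-1, 50) + K = ((7 - ⅓*9)/9)*(-1) + 132040/157727 = ((7 - 3)/9)*(-1) + 132040/157727 = ((⅑)*4)*(-1) + 132040/157727 = (4/9)*(-1) + 132040/157727 = -4/9 + 132040/157727 = 557452/1419543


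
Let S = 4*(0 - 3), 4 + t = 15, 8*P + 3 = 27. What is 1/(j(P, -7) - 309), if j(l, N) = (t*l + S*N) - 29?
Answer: -1/221 ≈ -0.0045249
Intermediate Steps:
P = 3 (P = -3/8 + (1/8)*27 = -3/8 + 27/8 = 3)
t = 11 (t = -4 + 15 = 11)
S = -12 (S = 4*(-3) = -12)
j(l, N) = -29 - 12*N + 11*l (j(l, N) = (11*l - 12*N) - 29 = (-12*N + 11*l) - 29 = -29 - 12*N + 11*l)
1/(j(P, -7) - 309) = 1/((-29 - 12*(-7) + 11*3) - 309) = 1/((-29 + 84 + 33) - 309) = 1/(88 - 309) = 1/(-221) = -1/221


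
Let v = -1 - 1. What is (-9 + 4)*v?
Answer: 10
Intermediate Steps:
v = -2
(-9 + 4)*v = (-9 + 4)*(-2) = -5*(-2) = 10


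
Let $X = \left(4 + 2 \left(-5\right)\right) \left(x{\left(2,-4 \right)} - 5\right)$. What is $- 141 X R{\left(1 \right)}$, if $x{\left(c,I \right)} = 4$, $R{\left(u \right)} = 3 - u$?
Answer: $-1692$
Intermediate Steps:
$X = 6$ ($X = \left(4 + 2 \left(-5\right)\right) \left(4 - 5\right) = \left(4 - 10\right) \left(-1\right) = \left(-6\right) \left(-1\right) = 6$)
$- 141 X R{\left(1 \right)} = - 141 \cdot 6 \left(3 - 1\right) = - 141 \cdot 6 \cdot 2 = \left(-141\right) 12 = -1692$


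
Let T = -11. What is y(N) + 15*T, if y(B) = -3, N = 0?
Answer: -168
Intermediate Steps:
y(N) + 15*T = -3 + 15*(-11) = -3 - 165 = -168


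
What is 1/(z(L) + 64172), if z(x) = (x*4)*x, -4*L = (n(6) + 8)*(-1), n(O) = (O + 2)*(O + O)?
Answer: 1/66876 ≈ 1.4953e-5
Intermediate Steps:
n(O) = 2*O*(2 + O) (n(O) = (2 + O)*(2*O) = 2*O*(2 + O))
L = 26 (L = -(2*6*(2 + 6) + 8)*(-1)/4 = -(2*6*8 + 8)*(-1)/4 = -(96 + 8)*(-1)/4 = -26*(-1) = -¼*(-104) = 26)
z(x) = 4*x² (z(x) = (4*x)*x = 4*x²)
1/(z(L) + 64172) = 1/(4*26² + 64172) = 1/(4*676 + 64172) = 1/(2704 + 64172) = 1/66876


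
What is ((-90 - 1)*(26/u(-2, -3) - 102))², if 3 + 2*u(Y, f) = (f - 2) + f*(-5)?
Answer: 74063236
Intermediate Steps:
u(Y, f) = -5/2 - 2*f (u(Y, f) = -3/2 + ((f - 2) + f*(-5))/2 = -3/2 + ((-2 + f) - 5*f)/2 = -3/2 + (-2 - 4*f)/2 = -3/2 + (-1 - 2*f) = -5/2 - 2*f)
((-90 - 1)*(26/u(-2, -3) - 102))² = ((-90 - 1)*(26/(-5/2 - 2*(-3)) - 102))² = (-91*(26/(-5/2 + 6) - 102))² = (-91*(26/(7/2) - 102))² = (-91*(26*(2/7) - 102))² = (-91*(52/7 - 102))² = (-91*(-662/7))² = 8606² = 74063236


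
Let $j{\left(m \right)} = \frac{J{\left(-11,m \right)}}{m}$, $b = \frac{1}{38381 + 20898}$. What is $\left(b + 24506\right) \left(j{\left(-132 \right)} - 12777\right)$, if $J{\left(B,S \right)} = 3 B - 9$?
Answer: $- \frac{408332604307225}{1304138} \approx -3.1311 \cdot 10^{8}$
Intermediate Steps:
$b = \frac{1}{59279} \approx 1.6869 \cdot 10^{-5}$
$J{\left(B,S \right)} = -9 + 3 B$
$j{\left(m \right)} = - \frac{42}{m}$ ($j{\left(m \right)} = \frac{-9 + 3 \left(-11\right)}{m} = \frac{-9 - 33}{m} = - \frac{42}{m}$)
$\left(b + 24506\right) \left(j{\left(-132 \right)} - 12777\right) = \left(\frac{1}{59279} + 24506\right) \left(- \frac{42}{-132} - 12777\right) = \frac{1452691175 \left(\left(-42\right) \left(- \frac{1}{132}\right) - 12777\right)}{59279} = \frac{1452691175 \left(\frac{7}{22} - 12777\right)}{59279} = \frac{1452691175}{59279} \left(- \frac{281087}{22}\right) = - \frac{408332604307225}{1304138}$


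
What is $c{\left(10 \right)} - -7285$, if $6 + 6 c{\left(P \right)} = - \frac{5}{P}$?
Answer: $\frac{87407}{12} \approx 7283.9$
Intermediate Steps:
$c{\left(P \right)} = -1 - \frac{5}{6 P}$ ($c{\left(P \right)} = -1 + \frac{\left(-5\right) \frac{1}{P}}{6} = -1 - \frac{5}{6 P}$)
$c{\left(10 \right)} - -7285 = \frac{- \frac{5}{6} - 10}{10} - -7285 = \frac{- \frac{5}{6} - 10}{10} + 7285 = \frac{1}{10} \left(- \frac{65}{6}\right) + 7285 = - \frac{13}{12} + 7285 = \frac{87407}{12}$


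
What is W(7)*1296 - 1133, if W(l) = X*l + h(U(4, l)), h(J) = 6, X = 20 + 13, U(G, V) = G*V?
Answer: 306019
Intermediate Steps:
X = 33
W(l) = 6 + 33*l (W(l) = 33*l + 6 = 6 + 33*l)
W(7)*1296 - 1133 = (6 + 33*7)*1296 - 1133 = (6 + 231)*1296 - 1133 = 237*1296 - 1133 = 307152 - 1133 = 306019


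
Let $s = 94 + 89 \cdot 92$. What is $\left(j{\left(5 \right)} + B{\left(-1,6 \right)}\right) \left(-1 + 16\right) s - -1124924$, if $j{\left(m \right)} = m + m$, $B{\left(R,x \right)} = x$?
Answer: $3112604$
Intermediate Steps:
$j{\left(m \right)} = 2 m$
$s = 8282$ ($s = 94 + 8188 = 8282$)
$\left(j{\left(5 \right)} + B{\left(-1,6 \right)}\right) \left(-1 + 16\right) s - -1124924 = \left(2 \cdot 5 + 6\right) \left(-1 + 16\right) 8282 - -1124924 = \left(10 + 6\right) 15 \cdot 8282 + 1124924 = 16 \cdot 15 \cdot 8282 + 1124924 = 240 \cdot 8282 + 1124924 = 1987680 + 1124924 = 3112604$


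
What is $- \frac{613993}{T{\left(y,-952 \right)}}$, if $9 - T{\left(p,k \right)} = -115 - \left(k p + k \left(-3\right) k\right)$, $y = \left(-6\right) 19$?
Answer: $\frac{613993}{2610260} \approx 0.23522$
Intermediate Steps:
$y = -114$
$T{\left(p,k \right)} = 124 - 3 k^{2} + k p$ ($T{\left(p,k \right)} = 9 - \left(-115 - \left(k p + k \left(-3\right) k\right)\right) = 9 - \left(-115 - \left(k p + - 3 k k\right)\right) = 9 - \left(-115 - \left(k p - 3 k^{2}\right)\right) = 9 - \left(-115 - \left(- 3 k^{2} + k p\right)\right) = 9 - \left(-115 + \left(3 k^{2} - k p\right)\right) = 9 - \left(-115 + 3 k^{2} - k p\right) = 9 + \left(115 - 3 k^{2} + k p\right) = 124 - 3 k^{2} + k p$)
$- \frac{613993}{T{\left(y,-952 \right)}} = - \frac{613993}{124 - 3 \left(-952\right)^{2} - -108528} = - \frac{613993}{124 - 2718912 + 108528} = - \frac{613993}{-2610260} = \left(-613993\right) \left(- \frac{1}{2610260}\right) = \frac{613993}{2610260}$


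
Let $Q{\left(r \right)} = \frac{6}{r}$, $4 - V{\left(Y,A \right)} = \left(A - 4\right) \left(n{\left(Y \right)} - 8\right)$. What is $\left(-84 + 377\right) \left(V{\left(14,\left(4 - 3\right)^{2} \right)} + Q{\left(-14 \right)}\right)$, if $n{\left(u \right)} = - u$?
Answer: $- \frac{128041}{7} \approx -18292.0$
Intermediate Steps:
$V{\left(Y,A \right)} = 4 - \left(-8 - Y\right) \left(-4 + A\right)$ ($V{\left(Y,A \right)} = 4 - \left(A - 4\right) \left(- Y - 8\right) = 4 - \left(-4 + A\right) \left(-8 - Y\right) = 4 - \left(-8 - Y\right) \left(-4 + A\right)$)
$\left(-84 + 377\right) \left(V{\left(14,\left(4 - 3\right)^{2} \right)} + Q{\left(-14 \right)}\right) = \left(-84 + 377\right) \left(\left(-28 - 56 + 8 \left(4 - 3\right)^{2} + \left(4 - 3\right)^{2} \cdot 14\right) + \frac{6}{-14}\right) = 293 \left(\left(-28 - 56 + 8 \cdot 1^{2} + 1^{2} \cdot 14\right) + 6 \left(- \frac{1}{14}\right)\right) = 293 \left(\left(-28 - 56 + 8 \cdot 1 + 1 \cdot 14\right) - \frac{3}{7}\right) = 293 \left(\left(-28 - 56 + 8 + 14\right) - \frac{3}{7}\right) = 293 \left(-62 - \frac{3}{7}\right) = 293 \left(- \frac{437}{7}\right) = - \frac{128041}{7}$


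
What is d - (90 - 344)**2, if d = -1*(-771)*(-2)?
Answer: -66058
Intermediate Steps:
d = -1542 (d = 771*(-2) = -1542)
d - (90 - 344)**2 = -1542 - (90 - 344)**2 = -1542 - 1*(-254)**2 = -1542 - 1*64516 = -1542 - 64516 = -66058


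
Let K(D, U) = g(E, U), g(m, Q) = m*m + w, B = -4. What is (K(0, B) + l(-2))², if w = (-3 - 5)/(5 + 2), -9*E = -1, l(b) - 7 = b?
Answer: 4813636/321489 ≈ 14.973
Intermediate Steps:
l(b) = 7 + b
E = ⅑ (E = -⅑*(-1) = ⅑ ≈ 0.11111)
w = -8/7 ≈ -1.1429
g(m, Q) = -8/7 + m² (g(m, Q) = m*m - 8/7 = m² - 8/7 = -8/7 + m²)
K(D, U) = -641/567 (K(D, U) = -8/7 + (⅑)² = -8/7 + 1/81 = -641/567)
(K(0, B) + l(-2))² = (-641/567 + (7 - 2))² = (-641/567 + 5)² = (2194/567)² = 4813636/321489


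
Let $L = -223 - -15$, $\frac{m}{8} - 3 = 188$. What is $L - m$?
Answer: $-1736$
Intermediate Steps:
$m = 1528$ ($m = 24 + 8 \cdot 188 = 24 + 1504 = 1528$)
$L = -208$ ($L = -223 + 15 = -208$)
$L - m = -208 - 1528 = -1736$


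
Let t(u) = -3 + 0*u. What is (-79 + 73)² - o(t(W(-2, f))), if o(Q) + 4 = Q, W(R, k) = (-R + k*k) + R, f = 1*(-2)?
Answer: 43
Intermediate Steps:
f = -2
W(R, k) = k² (W(R, k) = (-R + k²) + R = (k² - R) + R = k²)
t(u) = -3 (t(u) = -3 + 0 = -3)
o(Q) = -4 + Q
(-79 + 73)² - o(t(W(-2, f))) = (-79 + 73)² - (-4 - 3) = (-6)² - 1*(-7) = 36 + 7 = 43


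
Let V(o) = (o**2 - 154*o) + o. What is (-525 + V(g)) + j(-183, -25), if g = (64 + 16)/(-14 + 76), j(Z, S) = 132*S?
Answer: -3863945/961 ≈ -4020.8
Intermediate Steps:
g = 40/31 (g = 80/62 = 80*(1/62) = 40/31 ≈ 1.2903)
V(o) = o**2 - 153*o
(-525 + V(g)) + j(-183, -25) = (-525 + 40*(-153 + 40/31)/31) + 132*(-25) = (-525 + (40/31)*(-4703/31)) - 3300 = (-525 - 188120/961) - 3300 = -692645/961 - 3300 = -3863945/961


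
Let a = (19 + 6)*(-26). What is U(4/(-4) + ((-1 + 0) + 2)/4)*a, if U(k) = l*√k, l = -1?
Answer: 325*I*√3 ≈ 562.92*I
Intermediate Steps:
a = -650 (a = 25*(-26) = -650)
U(k) = -√k
U(4/(-4) + ((-1 + 0) + 2)/4)*a = -√(4/(-4) + ((-1 + 0) + 2)/4)*(-650) = -√(4*(-¼) + (-1 + 2)*(¼))*(-650) = -√(-1 + 1*(¼))*(-650) = -√(-1 + ¼)*(-650) = -√(-¾)*(-650) = -I*√3/2*(-650) = 325*I*√3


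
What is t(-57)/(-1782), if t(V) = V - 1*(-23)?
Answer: 17/891 ≈ 0.019080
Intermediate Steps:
t(V) = 23 + V (t(V) = V + 23 = 23 + V)
t(-57)/(-1782) = (23 - 57)/(-1782) = -34*(-1/1782) = 17/891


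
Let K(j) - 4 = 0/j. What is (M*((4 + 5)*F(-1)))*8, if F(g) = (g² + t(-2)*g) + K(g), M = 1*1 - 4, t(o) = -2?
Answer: -1512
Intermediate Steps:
K(j) = 4 (K(j) = 4 + 0/j = 4 + 0 = 4)
M = -3 (M = 1 - 4 = -3)
F(g) = 4 + g² - 2*g (F(g) = (g² - 2*g) + 4 = 4 + g² - 2*g)
(M*((4 + 5)*F(-1)))*8 = -3*(4 + 5)*(4 + (-1)² - 2*(-1))*8 = -27*(4 + 1 + 2)*8 = -27*7*8 = -3*63*8 = -189*8 = -1512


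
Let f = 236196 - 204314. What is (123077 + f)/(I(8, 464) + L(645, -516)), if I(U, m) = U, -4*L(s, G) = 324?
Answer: -154959/73 ≈ -2122.7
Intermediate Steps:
L(s, G) = -81 (L(s, G) = -¼*324 = -81)
f = 31882
(123077 + f)/(I(8, 464) + L(645, -516)) = (123077 + 31882)/(8 - 81) = 154959/(-73) = 154959*(-1/73) = -154959/73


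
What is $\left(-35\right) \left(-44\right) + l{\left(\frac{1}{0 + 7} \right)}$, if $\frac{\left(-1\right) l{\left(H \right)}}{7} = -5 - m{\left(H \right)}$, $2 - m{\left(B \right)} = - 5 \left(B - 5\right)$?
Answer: $1419$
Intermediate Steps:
$m{\left(B \right)} = -23 + 5 B$ ($m{\left(B \right)} = 2 - - 5 \left(B - 5\right) = 2 - - 5 \left(-5 + B\right) = 2 - \left(25 - 5 B\right) = 2 + \left(-25 + 5 B\right) = -23 + 5 B$)
$l{\left(H \right)} = -126 + 35 H$ ($l{\left(H \right)} = - 7 \left(-5 - \left(-23 + 5 H\right)\right) = - 7 \left(18 - 5 H\right) = -126 + 35 H$)
$\left(-35\right) \left(-44\right) + l{\left(\frac{1}{0 + 7} \right)} = \left(-35\right) \left(-44\right) - \left(126 - \frac{35}{0 + 7}\right) = 1540 - \left(126 - \frac{35}{7}\right) = 1540 + \left(-126 + 35 \cdot \frac{1}{7}\right) = 1540 + \left(-126 + 5\right) = 1540 - 121 = 1419$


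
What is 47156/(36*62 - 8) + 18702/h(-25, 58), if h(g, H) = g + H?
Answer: 3595783/6116 ≈ 587.93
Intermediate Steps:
h(g, H) = H + g
47156/(36*62 - 8) + 18702/h(-25, 58) = 47156/(36*62 - 8) + 18702/(58 - 25) = 47156/(2232 - 8) + 18702/33 = 47156/2224 + 18702*(1/33) = 47156*(1/2224) + 6234/11 = 11789/556 + 6234/11 = 3595783/6116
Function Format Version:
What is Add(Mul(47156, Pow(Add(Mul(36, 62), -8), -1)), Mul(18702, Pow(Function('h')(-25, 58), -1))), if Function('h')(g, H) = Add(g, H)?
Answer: Rational(3595783, 6116) ≈ 587.93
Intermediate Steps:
Function('h')(g, H) = Add(H, g)
Add(Mul(47156, Pow(Add(Mul(36, 62), -8), -1)), Mul(18702, Pow(Function('h')(-25, 58), -1))) = Add(Mul(47156, Pow(Add(Mul(36, 62), -8), -1)), Mul(18702, Pow(Add(58, -25), -1))) = Add(Mul(47156, Pow(Add(2232, -8), -1)), Mul(18702, Pow(33, -1))) = Add(Mul(47156, Pow(2224, -1)), Mul(18702, Rational(1, 33))) = Add(Mul(47156, Rational(1, 2224)), Rational(6234, 11)) = Add(Rational(11789, 556), Rational(6234, 11)) = Rational(3595783, 6116)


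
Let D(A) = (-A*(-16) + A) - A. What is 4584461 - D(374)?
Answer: 4578477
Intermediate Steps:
D(A) = 16*A (D(A) = (16*A + A) - A = 17*A - A = 16*A)
4584461 - D(374) = 4584461 - 16*374 = 4584461 - 1*5984 = 4584461 - 5984 = 4578477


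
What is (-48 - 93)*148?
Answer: -20868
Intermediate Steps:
(-48 - 93)*148 = -141*148 = -20868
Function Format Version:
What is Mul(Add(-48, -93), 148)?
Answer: -20868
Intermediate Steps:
Mul(Add(-48, -93), 148) = Mul(-141, 148) = -20868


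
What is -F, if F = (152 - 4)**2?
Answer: -21904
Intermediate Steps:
F = 21904 (F = 148**2 = 21904)
-F = -1*21904 = -21904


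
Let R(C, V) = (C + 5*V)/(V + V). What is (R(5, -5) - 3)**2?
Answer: 1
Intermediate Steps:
R(C, V) = (C + 5*V)/(2*V) (R(C, V) = (C + 5*V)/((2*V)) = (C + 5*V)*(1/(2*V)) = (C + 5*V)/(2*V))
(R(5, -5) - 3)**2 = ((1/2)*(5 + 5*(-5))/(-5) - 3)**2 = ((1/2)*(-1/5)*(5 - 25) - 3)**2 = ((1/2)*(-1/5)*(-20) - 3)**2 = (2 - 3)**2 = (-1)**2 = 1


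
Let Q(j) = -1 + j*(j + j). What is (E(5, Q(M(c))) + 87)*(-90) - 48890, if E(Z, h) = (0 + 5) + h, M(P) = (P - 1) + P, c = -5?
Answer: -78860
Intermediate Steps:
M(P) = -1 + 2*P (M(P) = (-1 + P) + P = -1 + 2*P)
Q(j) = -1 + 2*j² (Q(j) = -1 + j*(2*j) = -1 + 2*j²)
E(Z, h) = 5 + h
(E(5, Q(M(c))) + 87)*(-90) - 48890 = ((5 + (-1 + 2*(-1 + 2*(-5))²)) + 87)*(-90) - 48890 = ((5 + (-1 + 2*(-1 - 10)²)) + 87)*(-90) - 48890 = ((5 + (-1 + 2*(-11)²)) + 87)*(-90) - 48890 = ((5 + (-1 + 2*121)) + 87)*(-90) - 48890 = ((5 + (-1 + 242)) + 87)*(-90) - 48890 = ((5 + 241) + 87)*(-90) - 48890 = (246 + 87)*(-90) - 48890 = 333*(-90) - 48890 = -29970 - 48890 = -78860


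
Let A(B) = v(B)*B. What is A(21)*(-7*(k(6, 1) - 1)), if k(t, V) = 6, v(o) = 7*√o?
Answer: -5145*√21 ≈ -23577.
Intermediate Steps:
A(B) = 7*B^(3/2) (A(B) = (7*√B)*B = 7*B^(3/2))
A(21)*(-7*(k(6, 1) - 1)) = (7*21^(3/2))*(-7*(6 - 1)) = (7*(21*√21))*(-7*5) = (147*√21)*(-35) = -5145*√21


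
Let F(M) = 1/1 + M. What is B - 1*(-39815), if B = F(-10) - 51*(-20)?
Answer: 40826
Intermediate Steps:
F(M) = 1 + M
B = 1011 (B = (1 - 10) - 51*(-20) = -9 + 1020 = 1011)
B - 1*(-39815) = 1011 - 1*(-39815) = 1011 + 39815 = 40826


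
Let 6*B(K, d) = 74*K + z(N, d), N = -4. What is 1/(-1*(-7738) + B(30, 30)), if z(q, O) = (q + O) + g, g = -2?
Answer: 1/8112 ≈ 0.00012327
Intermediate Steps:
z(q, O) = -2 + O + q (z(q, O) = (q + O) - 2 = (O + q) - 2 = -2 + O + q)
B(K, d) = -1 + d/6 + 37*K/3 (B(K, d) = (74*K + (-2 + d - 4))/6 = (74*K + (-6 + d))/6 = (-6 + d + 74*K)/6 = -1 + d/6 + 37*K/3)
1/(-1*(-7738) + B(30, 30)) = 1/(-1*(-7738) + (-1 + (⅙)*30 + (37/3)*30)) = 1/(7738 + (-1 + 5 + 370)) = 1/(7738 + 374) = 1/8112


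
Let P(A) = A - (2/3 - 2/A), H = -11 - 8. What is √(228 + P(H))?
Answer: √676533/57 ≈ 14.430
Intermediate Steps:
H = -19
P(A) = -⅔ + A + 2/A (P(A) = A - (2*(⅓) - 2/A) = A - (⅔ - 2/A) = A + (-⅔ + 2/A) = -⅔ + A + 2/A)
√(228 + P(H)) = √(228 + (-⅔ - 19 + 2/(-19))) = √(228 + (-⅔ - 19 + 2*(-1/19))) = √(228 + (-⅔ - 19 - 2/19)) = √(228 - 1127/57) = √(11869/57) = √676533/57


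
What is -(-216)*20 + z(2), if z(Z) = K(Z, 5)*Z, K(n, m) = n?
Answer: 4324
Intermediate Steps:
z(Z) = Z**2 (z(Z) = Z*Z = Z**2)
-(-216)*20 + z(2) = -(-216)*20 + 2**2 = -36*(-120) + 4 = 4320 + 4 = 4324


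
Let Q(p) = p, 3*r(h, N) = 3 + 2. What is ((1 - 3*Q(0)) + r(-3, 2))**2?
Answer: 64/9 ≈ 7.1111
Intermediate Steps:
r(h, N) = 5/3 (r(h, N) = (3 + 2)/3 = (1/3)*5 = 5/3)
((1 - 3*Q(0)) + r(-3, 2))**2 = ((1 - 3*0) + 5/3)**2 = ((1 + 0) + 5/3)**2 = (1 + 5/3)**2 = (8/3)**2 = 64/9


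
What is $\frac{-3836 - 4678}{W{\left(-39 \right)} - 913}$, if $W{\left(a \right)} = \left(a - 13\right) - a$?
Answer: $\frac{4257}{463} \approx 9.1944$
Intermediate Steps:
$W{\left(a \right)} = -13$ ($W{\left(a \right)} = \left(-13 + a\right) - a = -13$)
$\frac{-3836 - 4678}{W{\left(-39 \right)} - 913} = \frac{-3836 - 4678}{-13 - 913} = - \frac{8514}{-926} = \left(-8514\right) \left(- \frac{1}{926}\right) = \frac{4257}{463}$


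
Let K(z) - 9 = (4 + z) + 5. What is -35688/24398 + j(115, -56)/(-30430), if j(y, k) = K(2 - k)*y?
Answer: -64961218/37121557 ≈ -1.7500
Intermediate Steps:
K(z) = 18 + z (K(z) = 9 + ((4 + z) + 5) = 9 + (9 + z) = 18 + z)
j(y, k) = y*(20 - k) (j(y, k) = (18 + (2 - k))*y = (20 - k)*y = y*(20 - k))
-35688/24398 + j(115, -56)/(-30430) = -35688/24398 + (115*(20 - 1*(-56)))/(-30430) = -35688*1/24398 + (115*(20 + 56))*(-1/30430) = -17844/12199 + (115*76)*(-1/30430) = -17844/12199 + 8740*(-1/30430) = -17844/12199 - 874/3043 = -64961218/37121557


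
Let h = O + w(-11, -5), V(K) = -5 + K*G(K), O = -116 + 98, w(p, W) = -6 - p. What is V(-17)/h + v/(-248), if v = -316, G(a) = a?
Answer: -16581/806 ≈ -20.572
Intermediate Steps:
O = -18
V(K) = -5 + K**2 (V(K) = -5 + K*K = -5 + K**2)
h = -13 (h = -18 + (-6 - 1*(-11)) = -18 + (-6 + 11) = -18 + 5 = -13)
V(-17)/h + v/(-248) = (-5 + (-17)**2)/(-13) - 316/(-248) = (-5 + 289)*(-1/13) - 316*(-1/248) = 284*(-1/13) + 79/62 = -284/13 + 79/62 = -16581/806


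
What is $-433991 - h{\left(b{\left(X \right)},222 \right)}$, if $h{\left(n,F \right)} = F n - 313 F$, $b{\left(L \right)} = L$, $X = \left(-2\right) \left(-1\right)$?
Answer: $-364949$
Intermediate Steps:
$X = 2$
$h{\left(n,F \right)} = - 313 F + F n$
$-433991 - h{\left(b{\left(X \right)},222 \right)} = -433991 - 222 \left(-313 + 2\right) = -433991 - 222 \left(-311\right) = -433991 - -69042 = -433991 + 69042 = -364949$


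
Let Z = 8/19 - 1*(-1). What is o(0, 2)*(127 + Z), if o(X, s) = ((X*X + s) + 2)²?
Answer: 39040/19 ≈ 2054.7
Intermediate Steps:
Z = 27/19 (Z = 8*(1/19) + 1 = 8/19 + 1 = 27/19 ≈ 1.4211)
o(X, s) = (2 + s + X²)² (o(X, s) = ((X² + s) + 2)² = ((s + X²) + 2)² = (2 + s + X²)²)
o(0, 2)*(127 + Z) = (2 + 2 + 0²)²*(127 + 27/19) = (2 + 2 + 0)²*(2440/19) = 4²*(2440/19) = 16*(2440/19) = 39040/19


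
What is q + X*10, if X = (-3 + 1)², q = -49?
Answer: -9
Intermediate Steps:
X = 4 (X = (-2)² = 4)
q + X*10 = -49 + 4*10 = -49 + 40 = -9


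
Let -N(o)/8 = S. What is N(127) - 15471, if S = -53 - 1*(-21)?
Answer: -15215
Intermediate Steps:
S = -32 (S = -53 + 21 = -32)
N(o) = 256 (N(o) = -8*(-32) = 256)
N(127) - 15471 = 256 - 15471 = -15215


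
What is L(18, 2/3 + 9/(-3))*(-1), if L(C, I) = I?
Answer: 7/3 ≈ 2.3333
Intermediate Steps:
L(18, 2/3 + 9/(-3))*(-1) = (2/3 + 9/(-3))*(-1) = (2*(⅓) + 9*(-⅓))*(-1) = (⅔ - 3)*(-1) = -7/3*(-1) = 7/3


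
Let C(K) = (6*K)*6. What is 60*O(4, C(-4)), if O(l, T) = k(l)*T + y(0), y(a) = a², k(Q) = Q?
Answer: -34560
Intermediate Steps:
C(K) = 36*K
O(l, T) = T*l (O(l, T) = l*T + 0² = T*l + 0 = T*l)
60*O(4, C(-4)) = 60*((36*(-4))*4) = 60*(-144*4) = 60*(-576) = -34560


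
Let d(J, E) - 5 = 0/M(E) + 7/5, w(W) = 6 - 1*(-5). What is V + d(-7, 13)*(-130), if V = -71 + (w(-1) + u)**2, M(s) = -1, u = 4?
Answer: -678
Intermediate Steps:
w(W) = 11 (w(W) = 6 + 5 = 11)
V = 154 (V = -71 + (11 + 4)**2 = -71 + 15**2 = -71 + 225 = 154)
d(J, E) = 32/5 (d(J, E) = 5 + (0/(-1) + 7/5) = 5 + (0*(-1) + 7*(1/5)) = 5 + (0 + 7/5) = 5 + 7/5 = 32/5)
V + d(-7, 13)*(-130) = 154 + (32/5)*(-130) = 154 - 832 = -678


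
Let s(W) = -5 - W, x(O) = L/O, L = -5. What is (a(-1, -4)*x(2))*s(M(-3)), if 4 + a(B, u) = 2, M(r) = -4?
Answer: -5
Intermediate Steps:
a(B, u) = -2 (a(B, u) = -4 + 2 = -2)
x(O) = -5/O
(a(-1, -4)*x(2))*s(M(-3)) = (-(-10)/2)*(-5 - 1*(-4)) = (-(-10)/2)*(-5 + 4) = -2*(-5/2)*(-1) = 5*(-1) = -5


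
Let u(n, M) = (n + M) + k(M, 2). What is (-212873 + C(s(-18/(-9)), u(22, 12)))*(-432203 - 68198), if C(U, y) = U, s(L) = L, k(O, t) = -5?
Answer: 106520861271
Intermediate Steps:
u(n, M) = -5 + M + n (u(n, M) = (n + M) - 5 = (M + n) - 5 = -5 + M + n)
(-212873 + C(s(-18/(-9)), u(22, 12)))*(-432203 - 68198) = (-212873 - 18/(-9))*(-432203 - 68198) = (-212873 - 18*(-⅑))*(-500401) = (-212873 + 2)*(-500401) = -212871*(-500401) = 106520861271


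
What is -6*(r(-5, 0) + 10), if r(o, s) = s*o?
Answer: -60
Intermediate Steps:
r(o, s) = o*s
-6*(r(-5, 0) + 10) = -6*(-5*0 + 10) = -6*(0 + 10) = -6*10 = -60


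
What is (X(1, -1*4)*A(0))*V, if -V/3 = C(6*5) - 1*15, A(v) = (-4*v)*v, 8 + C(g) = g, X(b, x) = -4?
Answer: 0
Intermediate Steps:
C(g) = -8 + g
A(v) = -4*v²
V = -21 (V = -3*((-8 + 6*5) - 1*15) = -3*((-8 + 30) - 15) = -3*(22 - 15) = -3*7 = -21)
(X(1, -1*4)*A(0))*V = -(-16)*0²*(-21) = -(-16)*0*(-21) = -4*0*(-21) = 0*(-21) = 0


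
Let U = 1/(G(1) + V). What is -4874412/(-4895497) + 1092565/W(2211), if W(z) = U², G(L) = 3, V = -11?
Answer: 342313520381932/4895497 ≈ 6.9924e+7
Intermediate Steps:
U = -⅛ (U = 1/(3 - 11) = 1/(-8) = -⅛ ≈ -0.12500)
W(z) = 1/64 (W(z) = (-⅛)² = 1/64)
-4874412/(-4895497) + 1092565/W(2211) = -4874412/(-4895497) + 1092565/(1/64) = -4874412*(-1/4895497) + 1092565*64 = 4874412/4895497 + 69924160 = 342313520381932/4895497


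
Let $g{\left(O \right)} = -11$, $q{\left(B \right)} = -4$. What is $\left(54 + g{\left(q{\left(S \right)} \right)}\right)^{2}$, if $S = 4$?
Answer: $1849$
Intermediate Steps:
$\left(54 + g{\left(q{\left(S \right)} \right)}\right)^{2} = \left(54 - 11\right)^{2} = 43^{2} = 1849$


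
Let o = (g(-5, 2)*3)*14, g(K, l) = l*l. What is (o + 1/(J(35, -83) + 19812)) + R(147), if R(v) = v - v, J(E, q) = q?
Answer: 3314473/19729 ≈ 168.00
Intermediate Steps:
g(K, l) = l²
R(v) = 0
o = 168 (o = (2²*3)*14 = (4*3)*14 = 12*14 = 168)
(o + 1/(J(35, -83) + 19812)) + R(147) = (168 + 1/(-83 + 19812)) + 0 = (168 + 1/19729) + 0 = 3314473/19729 + 0 = 3314473/19729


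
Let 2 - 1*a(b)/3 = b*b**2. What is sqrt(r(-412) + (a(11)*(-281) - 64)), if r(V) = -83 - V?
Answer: 2*sqrt(280153) ≈ 1058.6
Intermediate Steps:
a(b) = 6 - 3*b**3 (a(b) = 6 - 3*b*b**2 = 6 - 3*b**3)
sqrt(r(-412) + (a(11)*(-281) - 64)) = sqrt((-83 - 1*(-412)) + ((6 - 3*11**3)*(-281) - 64)) = sqrt((-83 + 412) + ((6 - 3*1331)*(-281) - 64)) = sqrt(329 + ((6 - 3993)*(-281) - 64)) = sqrt(329 + (-3987*(-281) - 64)) = sqrt(329 + (1120347 - 64)) = sqrt(329 + 1120283) = sqrt(1120612) = 2*sqrt(280153)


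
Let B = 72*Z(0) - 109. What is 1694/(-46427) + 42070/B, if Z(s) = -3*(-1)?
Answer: 1953002632/4967689 ≈ 393.14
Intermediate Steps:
Z(s) = 3
B = 107 (B = 72*3 - 109 = 216 - 109 = 107)
1694/(-46427) + 42070/B = 1694/(-46427) + 42070/107 = 1694*(-1/46427) + 42070*(1/107) = -1694/46427 + 42070/107 = 1953002632/4967689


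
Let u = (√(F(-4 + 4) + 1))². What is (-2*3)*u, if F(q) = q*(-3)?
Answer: -6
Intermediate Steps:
F(q) = -3*q
u = 1 (u = (√(-3*(-4 + 4) + 1))² = (√(-3*0 + 1))² = (√(0 + 1))² = (√1)² = 1² = 1)
(-2*3)*u = -2*3*1 = -6*1 = -6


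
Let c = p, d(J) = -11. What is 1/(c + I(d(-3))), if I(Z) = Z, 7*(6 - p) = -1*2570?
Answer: 7/2535 ≈ 0.0027613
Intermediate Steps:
p = 2612/7 (p = 6 - (-1)*2570/7 = 6 - ⅐*(-2570) = 6 + 2570/7 = 2612/7 ≈ 373.14)
c = 2612/7 ≈ 373.14
1/(c + I(d(-3))) = 1/(2612/7 - 11) = 1/(2535/7) = 7/2535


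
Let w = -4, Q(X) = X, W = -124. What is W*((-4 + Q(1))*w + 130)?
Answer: -17608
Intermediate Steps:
W*((-4 + Q(1))*w + 130) = -124*((-4 + 1)*(-4) + 130) = -124*(-3*(-4) + 130) = -124*(12 + 130) = -124*142 = -17608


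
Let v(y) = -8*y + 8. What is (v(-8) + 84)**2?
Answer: 24336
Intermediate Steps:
v(y) = 8 - 8*y
(v(-8) + 84)**2 = ((8 - 8*(-8)) + 84)**2 = ((8 + 64) + 84)**2 = (72 + 84)**2 = 156**2 = 24336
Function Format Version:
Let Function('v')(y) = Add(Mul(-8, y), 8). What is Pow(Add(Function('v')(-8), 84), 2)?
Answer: 24336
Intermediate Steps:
Function('v')(y) = Add(8, Mul(-8, y))
Pow(Add(Function('v')(-8), 84), 2) = Pow(Add(Add(8, Mul(-8, -8)), 84), 2) = Pow(Add(Add(8, 64), 84), 2) = Pow(Add(72, 84), 2) = Pow(156, 2) = 24336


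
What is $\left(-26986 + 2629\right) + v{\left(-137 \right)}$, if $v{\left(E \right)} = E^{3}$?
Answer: $-2595710$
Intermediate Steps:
$\left(-26986 + 2629\right) + v{\left(-137 \right)} = \left(-26986 + 2629\right) + \left(-137\right)^{3} = -24357 - 2571353 = -2595710$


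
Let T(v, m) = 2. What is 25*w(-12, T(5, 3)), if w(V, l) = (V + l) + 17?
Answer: 175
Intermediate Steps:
w(V, l) = 17 + V + l
25*w(-12, T(5, 3)) = 25*(17 - 12 + 2) = 25*7 = 175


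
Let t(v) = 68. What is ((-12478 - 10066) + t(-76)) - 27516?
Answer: -49992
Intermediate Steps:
((-12478 - 10066) + t(-76)) - 27516 = ((-12478 - 10066) + 68) - 27516 = (-22544 + 68) - 27516 = -22476 - 27516 = -49992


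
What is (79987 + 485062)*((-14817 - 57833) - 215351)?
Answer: -162734677049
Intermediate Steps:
(79987 + 485062)*((-14817 - 57833) - 215351) = 565049*(-72650 - 215351) = 565049*(-288001) = -162734677049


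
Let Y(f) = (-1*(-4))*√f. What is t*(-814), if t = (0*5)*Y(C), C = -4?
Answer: 0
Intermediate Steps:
Y(f) = 4*√f
t = 0 (t = (0*5)*(4*√(-4)) = 0*(4*(2*I)) = 0*(8*I) = 0)
t*(-814) = 0*(-814) = 0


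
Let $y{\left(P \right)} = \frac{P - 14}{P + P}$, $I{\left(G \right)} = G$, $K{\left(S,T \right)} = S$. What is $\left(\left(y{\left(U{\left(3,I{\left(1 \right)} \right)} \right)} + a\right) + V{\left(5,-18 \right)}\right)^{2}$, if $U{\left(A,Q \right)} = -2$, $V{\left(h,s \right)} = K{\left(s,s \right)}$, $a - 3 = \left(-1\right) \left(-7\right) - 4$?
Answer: $64$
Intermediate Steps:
$a = 6$ ($a = 3 - -3 = 3 + \left(7 - 4\right) = 3 + 3 = 6$)
$V{\left(h,s \right)} = s$
$y{\left(P \right)} = \frac{-14 + P}{2 P}$
$\left(\left(y{\left(U{\left(3,I{\left(1 \right)} \right)} \right)} + a\right) + V{\left(5,-18 \right)}\right)^{2} = \left(\left(\frac{-14 - 2}{2 \left(-2\right)} + 6\right) - 18\right)^{2} = \left(\left(\frac{1}{2} \left(- \frac{1}{2}\right) \left(-16\right) + 6\right) - 18\right)^{2} = \left(\left(4 + 6\right) - 18\right)^{2} = \left(10 - 18\right)^{2} = \left(-8\right)^{2} = 64$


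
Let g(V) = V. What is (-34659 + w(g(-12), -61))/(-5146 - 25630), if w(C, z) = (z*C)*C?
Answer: 43443/30776 ≈ 1.4116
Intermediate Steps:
w(C, z) = z*C**2 (w(C, z) = (C*z)*C = z*C**2)
(-34659 + w(g(-12), -61))/(-5146 - 25630) = (-34659 - 61*(-12)**2)/(-5146 - 25630) = (-34659 - 61*144)/(-30776) = (-34659 - 8784)*(-1/30776) = -43443*(-1/30776) = 43443/30776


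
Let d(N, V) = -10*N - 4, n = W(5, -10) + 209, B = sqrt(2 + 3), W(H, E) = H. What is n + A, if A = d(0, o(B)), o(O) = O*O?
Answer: 210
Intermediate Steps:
B = sqrt(5) ≈ 2.2361
n = 214 (n = 5 + 209 = 214)
o(O) = O**2
d(N, V) = -4 - 10*N
A = -4 (A = -4 - 10*0 = -4 + 0 = -4)
n + A = 214 - 4 = 210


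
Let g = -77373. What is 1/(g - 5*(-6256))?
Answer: -1/46093 ≈ -2.1695e-5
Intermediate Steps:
1/(g - 5*(-6256)) = 1/(-77373 - 5*(-6256)) = 1/(-77373 + 31280) = 1/(-46093) = -1/46093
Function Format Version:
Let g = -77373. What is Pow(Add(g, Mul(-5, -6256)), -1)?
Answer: Rational(-1, 46093) ≈ -2.1695e-5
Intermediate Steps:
Pow(Add(g, Mul(-5, -6256)), -1) = Pow(Add(-77373, Mul(-5, -6256)), -1) = Pow(Add(-77373, 31280), -1) = Pow(-46093, -1) = Rational(-1, 46093)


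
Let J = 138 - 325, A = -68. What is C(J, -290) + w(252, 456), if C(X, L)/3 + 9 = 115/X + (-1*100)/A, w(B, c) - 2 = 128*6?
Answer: 139421/187 ≈ 745.57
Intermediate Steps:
J = -187
w(B, c) = 770 (w(B, c) = 2 + 128*6 = 2 + 768 = 770)
C(X, L) = -384/17 + 345/X (C(X, L) = -27 + 3*(115/X - 1*100/(-68)) = -27 + 3*(115/X - 100*(-1/68)) = -27 + 3*(115/X + 25/17) = -27 + 3*(25/17 + 115/X) = -27 + (75/17 + 345/X) = -384/17 + 345/X)
C(J, -290) + w(252, 456) = (-384/17 + 345/(-187)) + 770 = (-384/17 + 345*(-1/187)) + 770 = (-384/17 - 345/187) + 770 = -4569/187 + 770 = 139421/187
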